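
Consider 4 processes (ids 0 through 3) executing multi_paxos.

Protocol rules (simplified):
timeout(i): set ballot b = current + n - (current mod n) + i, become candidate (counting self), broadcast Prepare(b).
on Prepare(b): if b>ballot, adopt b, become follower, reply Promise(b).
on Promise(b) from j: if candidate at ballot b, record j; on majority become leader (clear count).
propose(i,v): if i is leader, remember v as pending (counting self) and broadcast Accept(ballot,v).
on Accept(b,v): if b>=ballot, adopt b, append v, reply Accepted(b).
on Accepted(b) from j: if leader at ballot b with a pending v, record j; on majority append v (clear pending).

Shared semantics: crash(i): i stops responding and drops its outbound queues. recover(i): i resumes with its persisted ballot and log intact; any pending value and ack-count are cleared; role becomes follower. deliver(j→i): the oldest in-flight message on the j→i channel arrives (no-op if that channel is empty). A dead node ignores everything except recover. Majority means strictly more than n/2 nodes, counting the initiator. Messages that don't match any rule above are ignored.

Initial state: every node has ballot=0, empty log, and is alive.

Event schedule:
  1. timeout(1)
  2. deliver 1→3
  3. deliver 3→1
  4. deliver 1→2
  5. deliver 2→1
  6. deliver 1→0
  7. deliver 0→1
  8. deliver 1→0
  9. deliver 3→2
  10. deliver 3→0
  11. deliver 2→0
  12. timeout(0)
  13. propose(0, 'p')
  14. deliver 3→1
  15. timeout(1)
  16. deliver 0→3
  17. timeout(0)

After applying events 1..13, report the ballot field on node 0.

8

after 1 — timeout(1): n1:cand/b5/[-]
after 2 — deliver 1→3: n3:foll/b5/[-]
after 3 — deliver 3→1: ·
after 4 — deliver 1→2: n2:foll/b5/[-]
after 5 — deliver 2→1: n1:lead/b5/[-]
after 6 — deliver 1→0: n0:foll/b5/[-]
after 7 — deliver 0→1: ·
after 8 — deliver 1→0: ·
after 9 — deliver 3→2: ·
after 10 — deliver 3→0: ·
after 11 — deliver 2→0: ·
after 12 — timeout(0): n0:cand/b8/[-]
after 13 — propose(0,'p'): ·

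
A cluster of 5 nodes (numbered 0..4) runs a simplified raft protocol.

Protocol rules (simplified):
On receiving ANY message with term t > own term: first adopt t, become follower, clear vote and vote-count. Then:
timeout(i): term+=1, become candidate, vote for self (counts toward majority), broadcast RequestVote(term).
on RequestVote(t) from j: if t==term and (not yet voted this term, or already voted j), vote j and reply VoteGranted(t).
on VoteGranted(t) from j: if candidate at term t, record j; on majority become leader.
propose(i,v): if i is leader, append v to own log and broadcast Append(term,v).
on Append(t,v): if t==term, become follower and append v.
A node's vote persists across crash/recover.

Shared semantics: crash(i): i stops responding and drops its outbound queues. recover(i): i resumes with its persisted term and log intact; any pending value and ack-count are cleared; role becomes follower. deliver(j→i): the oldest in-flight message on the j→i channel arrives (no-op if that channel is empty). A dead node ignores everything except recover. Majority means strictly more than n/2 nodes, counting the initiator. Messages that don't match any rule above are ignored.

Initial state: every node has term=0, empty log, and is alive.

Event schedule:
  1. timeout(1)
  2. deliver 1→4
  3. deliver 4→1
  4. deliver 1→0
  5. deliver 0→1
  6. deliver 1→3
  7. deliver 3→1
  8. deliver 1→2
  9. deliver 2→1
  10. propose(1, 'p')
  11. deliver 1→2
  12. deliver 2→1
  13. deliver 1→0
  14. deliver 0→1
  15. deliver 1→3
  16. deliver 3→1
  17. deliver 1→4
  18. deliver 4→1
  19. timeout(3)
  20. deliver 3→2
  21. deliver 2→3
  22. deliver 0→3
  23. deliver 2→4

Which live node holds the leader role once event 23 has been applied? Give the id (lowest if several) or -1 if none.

e1 timeout(1): 1[cand,t=1,-]
e2 deliver 1→4: 4[foll,t=1,-]
e3 deliver 4→1: ·
e4 deliver 1→0: 0[foll,t=1,-]
e5 deliver 0→1: 1[lead,t=1,-]
e6 deliver 1→3: 3[foll,t=1,-]
e7 deliver 3→1: ·
e8 deliver 1→2: 2[foll,t=1,-]
e9 deliver 2→1: ·
e10 propose(1,'p'): 1[lead,t=1,p]
e11 deliver 1→2: 2[foll,t=1,p]
e12 deliver 2→1: ·
e13 deliver 1→0: 0[foll,t=1,p]
e14 deliver 0→1: ·
e15 deliver 1→3: 3[foll,t=1,p]
e16 deliver 3→1: ·
e17 deliver 1→4: 4[foll,t=1,p]
e18 deliver 4→1: ·
e19 timeout(3): 3[cand,t=2,p]
e20 deliver 3→2: 2[foll,t=2,p]
e21 deliver 2→3: ·
e22 deliver 0→3: ·
e23 deliver 2→4: ·

1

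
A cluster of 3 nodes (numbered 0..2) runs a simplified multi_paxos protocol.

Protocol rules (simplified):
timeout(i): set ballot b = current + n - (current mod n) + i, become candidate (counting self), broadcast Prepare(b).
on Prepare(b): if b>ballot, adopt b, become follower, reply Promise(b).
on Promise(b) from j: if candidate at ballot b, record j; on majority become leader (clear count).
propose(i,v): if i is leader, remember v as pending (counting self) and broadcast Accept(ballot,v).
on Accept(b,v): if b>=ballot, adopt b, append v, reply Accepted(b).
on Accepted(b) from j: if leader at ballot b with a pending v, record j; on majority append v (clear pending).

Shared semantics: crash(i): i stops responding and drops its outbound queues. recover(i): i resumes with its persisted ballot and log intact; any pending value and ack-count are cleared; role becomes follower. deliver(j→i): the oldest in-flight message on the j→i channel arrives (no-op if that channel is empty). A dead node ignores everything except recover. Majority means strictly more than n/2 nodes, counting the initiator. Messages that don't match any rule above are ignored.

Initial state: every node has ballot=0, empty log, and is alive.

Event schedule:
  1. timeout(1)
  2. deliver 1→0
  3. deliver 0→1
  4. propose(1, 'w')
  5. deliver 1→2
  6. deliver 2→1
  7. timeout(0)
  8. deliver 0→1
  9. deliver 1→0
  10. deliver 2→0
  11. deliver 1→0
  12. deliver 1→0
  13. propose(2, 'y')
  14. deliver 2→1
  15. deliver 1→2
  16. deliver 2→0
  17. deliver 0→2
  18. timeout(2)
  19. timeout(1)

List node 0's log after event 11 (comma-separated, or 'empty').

empty

after 1 — timeout(1): n1:cand/b4/[-]
after 2 — deliver 1→0: n0:foll/b4/[-]
after 3 — deliver 0→1: n1:lead/b4/[-]
after 4 — propose(1,'w'): ·
after 5 — deliver 1→2: n2:foll/b4/[-]
after 6 — deliver 2→1: ·
after 7 — timeout(0): n0:cand/b6/[-]
after 8 — deliver 0→1: n1:foll/b6/[-]
after 9 — deliver 1→0: ·
after 10 — deliver 2→0: ·
after 11 — deliver 1→0: n0:lead/b6/[-]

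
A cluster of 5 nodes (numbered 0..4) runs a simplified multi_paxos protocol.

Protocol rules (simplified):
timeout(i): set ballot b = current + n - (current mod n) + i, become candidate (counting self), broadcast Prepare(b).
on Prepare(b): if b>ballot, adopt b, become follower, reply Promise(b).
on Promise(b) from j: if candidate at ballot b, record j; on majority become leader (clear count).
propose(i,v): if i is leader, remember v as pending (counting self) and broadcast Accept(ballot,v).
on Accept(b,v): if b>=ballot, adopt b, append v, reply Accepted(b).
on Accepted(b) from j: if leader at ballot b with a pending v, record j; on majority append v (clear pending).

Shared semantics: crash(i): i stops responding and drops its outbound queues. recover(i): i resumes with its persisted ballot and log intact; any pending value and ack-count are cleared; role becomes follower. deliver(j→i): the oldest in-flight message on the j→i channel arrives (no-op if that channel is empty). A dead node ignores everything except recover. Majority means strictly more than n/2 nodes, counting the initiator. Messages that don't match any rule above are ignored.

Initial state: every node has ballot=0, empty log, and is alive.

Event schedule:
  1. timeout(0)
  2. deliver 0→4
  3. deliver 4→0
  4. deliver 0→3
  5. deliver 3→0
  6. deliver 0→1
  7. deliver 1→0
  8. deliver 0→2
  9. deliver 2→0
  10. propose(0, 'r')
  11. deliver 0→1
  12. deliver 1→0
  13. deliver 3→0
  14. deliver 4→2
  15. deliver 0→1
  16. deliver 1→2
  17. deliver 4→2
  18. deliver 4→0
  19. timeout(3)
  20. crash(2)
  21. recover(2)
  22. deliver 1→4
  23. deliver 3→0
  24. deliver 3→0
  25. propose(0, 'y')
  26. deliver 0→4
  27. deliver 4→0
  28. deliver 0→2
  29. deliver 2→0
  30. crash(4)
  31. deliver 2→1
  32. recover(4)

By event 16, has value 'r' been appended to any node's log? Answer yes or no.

[1] timeout(0) → N0(cand b5 [-])
[2] deliver 0→4 → N4(foll b5 [-])
[3] deliver 4→0 → ∅
[4] deliver 0→3 → N3(foll b5 [-])
[5] deliver 3→0 → N0(lead b5 [-])
[6] deliver 0→1 → N1(foll b5 [-])
[7] deliver 1→0 → ∅
[8] deliver 0→2 → N2(foll b5 [-])
[9] deliver 2→0 → ∅
[10] propose(0,'r') → ∅
[11] deliver 0→1 → N1(foll b5 [r])
[12] deliver 1→0 → ∅
[13] deliver 3→0 → ∅
[14] deliver 4→2 → ∅
[15] deliver 0→1 → ∅
[16] deliver 1→2 → ∅

yes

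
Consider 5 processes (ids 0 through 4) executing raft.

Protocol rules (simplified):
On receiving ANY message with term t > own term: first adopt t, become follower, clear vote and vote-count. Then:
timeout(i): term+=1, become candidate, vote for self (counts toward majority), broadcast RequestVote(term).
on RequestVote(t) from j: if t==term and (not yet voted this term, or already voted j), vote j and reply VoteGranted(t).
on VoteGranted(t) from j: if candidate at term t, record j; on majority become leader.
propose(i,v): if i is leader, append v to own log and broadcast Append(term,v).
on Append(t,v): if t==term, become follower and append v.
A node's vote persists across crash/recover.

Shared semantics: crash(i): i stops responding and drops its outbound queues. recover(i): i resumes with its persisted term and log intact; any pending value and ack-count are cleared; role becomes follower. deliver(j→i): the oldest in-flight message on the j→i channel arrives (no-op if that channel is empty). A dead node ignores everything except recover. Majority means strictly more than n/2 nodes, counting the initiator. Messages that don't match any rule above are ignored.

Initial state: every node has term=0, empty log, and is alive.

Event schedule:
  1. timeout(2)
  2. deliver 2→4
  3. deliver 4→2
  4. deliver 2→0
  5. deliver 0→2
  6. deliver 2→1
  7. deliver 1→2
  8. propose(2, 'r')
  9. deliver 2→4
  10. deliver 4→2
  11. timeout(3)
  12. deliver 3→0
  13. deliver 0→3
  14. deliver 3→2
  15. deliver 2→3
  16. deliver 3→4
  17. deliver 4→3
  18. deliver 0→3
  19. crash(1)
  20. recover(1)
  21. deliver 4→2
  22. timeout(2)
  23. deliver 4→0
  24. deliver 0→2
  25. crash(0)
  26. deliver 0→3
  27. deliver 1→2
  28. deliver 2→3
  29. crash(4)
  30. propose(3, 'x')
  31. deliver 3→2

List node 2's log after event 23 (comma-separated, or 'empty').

r

[1] timeout(2) → N2(cand t1 [-])
[2] deliver 2→4 → N4(foll t1 [-])
[3] deliver 4→2 → ∅
[4] deliver 2→0 → N0(foll t1 [-])
[5] deliver 0→2 → N2(lead t1 [-])
[6] deliver 2→1 → N1(foll t1 [-])
[7] deliver 1→2 → ∅
[8] propose(2,'r') → N2(lead t1 [r])
[9] deliver 2→4 → N4(foll t1 [r])
[10] deliver 4→2 → ∅
[11] timeout(3) → N3(cand t1 [-])
[12] deliver 3→0 → ∅
[13] deliver 0→3 → ∅
[14] deliver 3→2 → ∅
[15] deliver 2→3 → ∅
[16] deliver 3→4 → ∅
[17] deliver 4→3 → ∅
[18] deliver 0→3 → ∅
[19] crash(1) → N1(✗foll t1 [-])
[20] recover(1) → N1(foll t1 [-])
[21] deliver 4→2 → ∅
[22] timeout(2) → N2(cand t2 [r])
[23] deliver 4→0 → ∅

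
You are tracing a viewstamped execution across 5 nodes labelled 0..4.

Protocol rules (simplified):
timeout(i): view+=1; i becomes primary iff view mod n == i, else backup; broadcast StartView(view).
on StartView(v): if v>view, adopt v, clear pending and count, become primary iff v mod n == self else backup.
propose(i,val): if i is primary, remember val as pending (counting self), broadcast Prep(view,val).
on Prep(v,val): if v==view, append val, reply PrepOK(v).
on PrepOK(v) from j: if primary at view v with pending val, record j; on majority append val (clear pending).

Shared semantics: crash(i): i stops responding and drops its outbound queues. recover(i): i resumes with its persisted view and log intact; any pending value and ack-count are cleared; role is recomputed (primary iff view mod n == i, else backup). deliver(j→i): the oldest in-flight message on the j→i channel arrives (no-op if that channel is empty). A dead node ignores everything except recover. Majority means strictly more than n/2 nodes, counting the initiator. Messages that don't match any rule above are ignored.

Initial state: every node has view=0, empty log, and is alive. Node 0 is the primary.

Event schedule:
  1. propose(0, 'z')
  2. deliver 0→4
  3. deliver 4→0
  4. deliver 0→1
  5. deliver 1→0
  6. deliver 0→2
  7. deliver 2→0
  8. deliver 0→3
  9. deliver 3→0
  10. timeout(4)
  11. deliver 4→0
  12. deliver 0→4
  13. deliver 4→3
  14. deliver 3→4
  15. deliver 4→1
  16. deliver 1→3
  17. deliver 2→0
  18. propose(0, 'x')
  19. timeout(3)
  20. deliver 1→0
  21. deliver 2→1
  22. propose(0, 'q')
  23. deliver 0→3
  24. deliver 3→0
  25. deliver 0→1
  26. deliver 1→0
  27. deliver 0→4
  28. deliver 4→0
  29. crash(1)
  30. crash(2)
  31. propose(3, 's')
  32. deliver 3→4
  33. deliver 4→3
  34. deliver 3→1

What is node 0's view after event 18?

step 1 propose(0,'z'): —
step 2 deliver 0→4: 4={back,v=0,log=z}
step 3 deliver 4→0: —
step 4 deliver 0→1: 1={back,v=0,log=z}
step 5 deliver 1→0: 0={prim,v=0,log=z}
step 6 deliver 0→2: 2={back,v=0,log=z}
step 7 deliver 2→0: —
step 8 deliver 0→3: 3={back,v=0,log=z}
step 9 deliver 3→0: —
step 10 timeout(4): 4={back,v=1,log=z}
step 11 deliver 4→0: 0={back,v=1,log=z}
step 12 deliver 0→4: —
step 13 deliver 4→3: 3={back,v=1,log=z}
step 14 deliver 3→4: —
step 15 deliver 4→1: 1={prim,v=1,log=z}
step 16 deliver 1→3: —
step 17 deliver 2→0: —
step 18 propose(0,'x'): —

1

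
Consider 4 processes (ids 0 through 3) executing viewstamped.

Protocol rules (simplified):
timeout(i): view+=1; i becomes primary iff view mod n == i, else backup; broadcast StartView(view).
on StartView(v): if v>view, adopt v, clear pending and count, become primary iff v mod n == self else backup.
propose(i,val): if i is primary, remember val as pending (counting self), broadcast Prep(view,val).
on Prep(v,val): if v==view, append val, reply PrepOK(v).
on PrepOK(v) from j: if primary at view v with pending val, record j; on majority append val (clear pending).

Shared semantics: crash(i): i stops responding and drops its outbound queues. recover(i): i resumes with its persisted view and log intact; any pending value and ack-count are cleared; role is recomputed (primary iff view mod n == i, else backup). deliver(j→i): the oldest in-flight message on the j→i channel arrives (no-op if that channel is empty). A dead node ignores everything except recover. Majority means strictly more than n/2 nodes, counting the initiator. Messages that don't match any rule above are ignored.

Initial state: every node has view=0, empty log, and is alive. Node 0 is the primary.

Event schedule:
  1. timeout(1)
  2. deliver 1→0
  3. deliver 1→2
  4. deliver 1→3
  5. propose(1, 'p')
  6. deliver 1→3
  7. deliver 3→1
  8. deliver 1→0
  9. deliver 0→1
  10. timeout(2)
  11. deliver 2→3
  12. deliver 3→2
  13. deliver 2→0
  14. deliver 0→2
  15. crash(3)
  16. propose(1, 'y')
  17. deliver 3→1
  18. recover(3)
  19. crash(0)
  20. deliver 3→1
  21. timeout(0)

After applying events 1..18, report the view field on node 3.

e1 timeout(1): 1[prim,v=1,-]
e2 deliver 1→0: 0[back,v=1,-]
e3 deliver 1→2: 2[back,v=1,-]
e4 deliver 1→3: 3[back,v=1,-]
e5 propose(1,'p'): ·
e6 deliver 1→3: 3[back,v=1,p]
e7 deliver 3→1: ·
e8 deliver 1→0: 0[back,v=1,p]
e9 deliver 0→1: 1[prim,v=1,p]
e10 timeout(2): 2[prim,v=2,-]
e11 deliver 2→3: 3[back,v=2,p]
e12 deliver 3→2: ·
e13 deliver 2→0: 0[back,v=2,p]
e14 deliver 0→2: ·
e15 crash(3): 3[✗back,v=2,p]
e16 propose(1,'y'): ·
e17 deliver 3→1: ·
e18 recover(3): 3[back,v=2,p]

2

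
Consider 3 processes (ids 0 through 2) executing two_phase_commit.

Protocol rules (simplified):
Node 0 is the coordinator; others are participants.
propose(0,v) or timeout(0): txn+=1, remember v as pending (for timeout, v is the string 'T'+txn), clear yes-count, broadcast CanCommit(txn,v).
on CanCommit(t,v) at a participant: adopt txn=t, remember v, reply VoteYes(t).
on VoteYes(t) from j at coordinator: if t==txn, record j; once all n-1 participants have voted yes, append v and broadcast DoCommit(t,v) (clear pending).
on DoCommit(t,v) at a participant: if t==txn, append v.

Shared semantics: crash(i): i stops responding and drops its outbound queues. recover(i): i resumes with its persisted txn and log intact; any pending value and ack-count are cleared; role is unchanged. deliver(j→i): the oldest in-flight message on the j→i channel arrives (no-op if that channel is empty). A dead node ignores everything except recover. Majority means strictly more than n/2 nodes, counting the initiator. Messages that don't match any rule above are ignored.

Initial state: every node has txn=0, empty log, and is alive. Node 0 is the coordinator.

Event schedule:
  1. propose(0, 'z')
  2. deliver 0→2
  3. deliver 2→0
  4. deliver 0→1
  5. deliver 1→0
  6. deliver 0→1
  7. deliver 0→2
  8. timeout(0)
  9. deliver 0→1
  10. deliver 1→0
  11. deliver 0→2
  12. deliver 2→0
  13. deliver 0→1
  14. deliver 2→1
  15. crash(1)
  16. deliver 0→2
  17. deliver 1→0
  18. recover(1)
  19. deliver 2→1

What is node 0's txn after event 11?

2

[1] propose(0,'z') → N0(coor t1 [-])
[2] deliver 0→2 → N2(part t1 [-])
[3] deliver 2→0 → ∅
[4] deliver 0→1 → N1(part t1 [-])
[5] deliver 1→0 → N0(coor t1 [z])
[6] deliver 0→1 → N1(part t1 [z])
[7] deliver 0→2 → N2(part t1 [z])
[8] timeout(0) → N0(coor t2 [z])
[9] deliver 0→1 → N1(part t2 [z])
[10] deliver 1→0 → ∅
[11] deliver 0→2 → N2(part t2 [z])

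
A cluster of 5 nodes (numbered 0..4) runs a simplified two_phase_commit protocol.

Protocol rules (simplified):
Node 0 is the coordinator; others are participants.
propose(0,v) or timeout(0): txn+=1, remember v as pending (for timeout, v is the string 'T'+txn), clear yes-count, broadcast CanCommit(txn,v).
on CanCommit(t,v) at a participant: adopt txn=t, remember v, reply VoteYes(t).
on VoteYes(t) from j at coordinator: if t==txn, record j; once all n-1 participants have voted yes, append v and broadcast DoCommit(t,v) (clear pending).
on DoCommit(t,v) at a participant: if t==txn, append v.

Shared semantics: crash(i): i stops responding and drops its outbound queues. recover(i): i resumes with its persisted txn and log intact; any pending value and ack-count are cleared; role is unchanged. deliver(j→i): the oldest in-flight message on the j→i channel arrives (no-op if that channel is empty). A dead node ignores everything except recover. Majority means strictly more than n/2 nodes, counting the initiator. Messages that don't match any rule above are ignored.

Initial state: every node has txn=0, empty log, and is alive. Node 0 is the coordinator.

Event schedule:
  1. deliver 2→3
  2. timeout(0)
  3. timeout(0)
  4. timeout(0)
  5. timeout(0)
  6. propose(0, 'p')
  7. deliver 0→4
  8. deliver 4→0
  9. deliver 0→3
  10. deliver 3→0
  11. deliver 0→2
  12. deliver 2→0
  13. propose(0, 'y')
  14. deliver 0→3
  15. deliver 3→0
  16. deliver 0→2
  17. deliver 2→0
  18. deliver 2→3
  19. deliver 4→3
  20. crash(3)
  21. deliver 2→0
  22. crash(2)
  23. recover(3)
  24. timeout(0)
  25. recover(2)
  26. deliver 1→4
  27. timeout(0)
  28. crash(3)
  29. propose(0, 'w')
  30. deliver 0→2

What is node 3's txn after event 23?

after 1 — deliver 2→3: ·
after 2 — timeout(0): n0:coor/t1/[-]
after 3 — timeout(0): n0:coor/t2/[-]
after 4 — timeout(0): n0:coor/t3/[-]
after 5 — timeout(0): n0:coor/t4/[-]
after 6 — propose(0,'p'): n0:coor/t5/[-]
after 7 — deliver 0→4: n4:part/t1/[-]
after 8 — deliver 4→0: ·
after 9 — deliver 0→3: n3:part/t1/[-]
after 10 — deliver 3→0: ·
after 11 — deliver 0→2: n2:part/t1/[-]
after 12 — deliver 2→0: ·
after 13 — propose(0,'y'): n0:coor/t6/[-]
after 14 — deliver 0→3: n3:part/t2/[-]
after 15 — deliver 3→0: ·
after 16 — deliver 0→2: n2:part/t2/[-]
after 17 — deliver 2→0: ·
after 18 — deliver 2→3: ·
after 19 — deliver 4→3: ·
after 20 — crash(3): n3:✗part/t2/[-]
after 21 — deliver 2→0: ·
after 22 — crash(2): n2:✗part/t2/[-]
after 23 — recover(3): n3:part/t2/[-]

2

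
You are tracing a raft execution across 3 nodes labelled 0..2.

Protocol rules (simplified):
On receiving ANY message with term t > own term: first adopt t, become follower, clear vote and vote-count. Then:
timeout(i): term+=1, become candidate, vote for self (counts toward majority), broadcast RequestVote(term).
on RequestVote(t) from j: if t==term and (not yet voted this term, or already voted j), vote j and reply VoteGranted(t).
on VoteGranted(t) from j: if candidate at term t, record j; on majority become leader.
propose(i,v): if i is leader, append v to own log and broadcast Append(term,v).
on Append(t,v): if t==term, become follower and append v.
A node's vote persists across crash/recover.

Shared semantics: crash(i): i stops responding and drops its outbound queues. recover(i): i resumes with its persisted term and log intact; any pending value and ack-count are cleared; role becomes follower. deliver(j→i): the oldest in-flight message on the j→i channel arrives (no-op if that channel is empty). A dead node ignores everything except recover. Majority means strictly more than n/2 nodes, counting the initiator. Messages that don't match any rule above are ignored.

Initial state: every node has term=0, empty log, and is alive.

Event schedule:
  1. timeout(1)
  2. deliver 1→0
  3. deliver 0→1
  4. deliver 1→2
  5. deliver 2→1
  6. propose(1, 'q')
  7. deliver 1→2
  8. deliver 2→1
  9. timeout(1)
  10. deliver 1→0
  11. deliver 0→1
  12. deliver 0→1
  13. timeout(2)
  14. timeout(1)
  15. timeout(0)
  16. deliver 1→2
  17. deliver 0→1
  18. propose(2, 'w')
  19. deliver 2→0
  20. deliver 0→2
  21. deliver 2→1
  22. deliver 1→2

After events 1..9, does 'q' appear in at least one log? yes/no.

yes

after 1 — timeout(1): n1:cand/t1/[-]
after 2 — deliver 1→0: n0:foll/t1/[-]
after 3 — deliver 0→1: n1:lead/t1/[-]
after 4 — deliver 1→2: n2:foll/t1/[-]
after 5 — deliver 2→1: ·
after 6 — propose(1,'q'): n1:lead/t1/[q]
after 7 — deliver 1→2: n2:foll/t1/[q]
after 8 — deliver 2→1: ·
after 9 — timeout(1): n1:cand/t2/[q]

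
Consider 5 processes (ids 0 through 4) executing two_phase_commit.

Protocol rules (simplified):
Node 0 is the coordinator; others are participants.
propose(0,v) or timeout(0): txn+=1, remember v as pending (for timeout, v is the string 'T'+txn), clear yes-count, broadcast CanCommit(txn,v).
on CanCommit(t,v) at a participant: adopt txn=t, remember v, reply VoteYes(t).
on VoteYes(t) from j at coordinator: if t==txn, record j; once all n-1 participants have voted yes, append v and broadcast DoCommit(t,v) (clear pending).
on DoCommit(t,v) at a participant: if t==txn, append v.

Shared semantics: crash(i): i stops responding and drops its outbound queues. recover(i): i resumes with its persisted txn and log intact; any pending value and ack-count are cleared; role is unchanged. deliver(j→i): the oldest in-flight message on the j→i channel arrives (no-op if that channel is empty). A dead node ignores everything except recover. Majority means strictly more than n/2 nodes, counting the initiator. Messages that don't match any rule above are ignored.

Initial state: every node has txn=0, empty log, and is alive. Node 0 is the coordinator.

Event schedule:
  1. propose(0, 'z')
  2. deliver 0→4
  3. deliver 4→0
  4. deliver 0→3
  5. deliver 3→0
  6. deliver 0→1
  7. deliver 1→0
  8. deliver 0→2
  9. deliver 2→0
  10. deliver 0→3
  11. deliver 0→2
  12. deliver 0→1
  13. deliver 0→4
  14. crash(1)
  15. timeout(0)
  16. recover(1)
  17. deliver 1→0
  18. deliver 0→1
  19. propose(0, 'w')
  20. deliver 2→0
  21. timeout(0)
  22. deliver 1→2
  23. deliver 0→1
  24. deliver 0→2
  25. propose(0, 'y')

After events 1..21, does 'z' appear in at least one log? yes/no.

1. propose(0,'z'):  <0:coor t1 ->
2. deliver 0→4:  <4:part t1 ->
3. deliver 4→0:  nop
4. deliver 0→3:  <3:part t1 ->
5. deliver 3→0:  nop
6. deliver 0→1:  <1:part t1 ->
7. deliver 1→0:  nop
8. deliver 0→2:  <2:part t1 ->
9. deliver 2→0:  <0:coor t1 z>
10. deliver 0→3:  <3:part t1 z>
11. deliver 0→2:  <2:part t1 z>
12. deliver 0→1:  <1:part t1 z>
13. deliver 0→4:  <4:part t1 z>
14. crash(1):  <1:✗part t1 z>
15. timeout(0):  <0:coor t2 z>
16. recover(1):  <1:part t1 z>
17. deliver 1→0:  nop
18. deliver 0→1:  <1:part t2 z>
19. propose(0,'w'):  <0:coor t3 z>
20. deliver 2→0:  nop
21. timeout(0):  <0:coor t4 z>

yes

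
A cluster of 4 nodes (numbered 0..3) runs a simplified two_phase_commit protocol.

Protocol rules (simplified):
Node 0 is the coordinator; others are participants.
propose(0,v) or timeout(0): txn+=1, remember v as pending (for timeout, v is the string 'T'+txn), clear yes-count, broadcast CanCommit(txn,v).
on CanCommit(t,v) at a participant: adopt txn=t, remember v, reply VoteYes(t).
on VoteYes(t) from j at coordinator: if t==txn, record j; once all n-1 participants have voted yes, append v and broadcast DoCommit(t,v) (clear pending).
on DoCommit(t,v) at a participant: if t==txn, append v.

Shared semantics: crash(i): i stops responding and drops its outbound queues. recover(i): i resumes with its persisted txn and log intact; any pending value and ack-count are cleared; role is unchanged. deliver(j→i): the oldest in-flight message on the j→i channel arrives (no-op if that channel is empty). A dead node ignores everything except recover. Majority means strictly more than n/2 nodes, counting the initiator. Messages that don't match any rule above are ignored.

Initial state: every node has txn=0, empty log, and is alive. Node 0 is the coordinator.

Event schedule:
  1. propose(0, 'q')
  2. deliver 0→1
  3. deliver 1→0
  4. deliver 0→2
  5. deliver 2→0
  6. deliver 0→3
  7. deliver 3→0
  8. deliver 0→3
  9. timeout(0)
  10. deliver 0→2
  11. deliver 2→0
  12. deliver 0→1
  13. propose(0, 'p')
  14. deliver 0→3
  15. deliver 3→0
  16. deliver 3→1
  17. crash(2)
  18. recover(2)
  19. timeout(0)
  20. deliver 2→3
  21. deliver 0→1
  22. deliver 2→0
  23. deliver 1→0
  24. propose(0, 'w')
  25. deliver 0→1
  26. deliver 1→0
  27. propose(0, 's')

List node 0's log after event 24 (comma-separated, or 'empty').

1. propose(0,'q'):  <0:coor t1 ->
2. deliver 0→1:  <1:part t1 ->
3. deliver 1→0:  nop
4. deliver 0→2:  <2:part t1 ->
5. deliver 2→0:  nop
6. deliver 0→3:  <3:part t1 ->
7. deliver 3→0:  <0:coor t1 q>
8. deliver 0→3:  <3:part t1 q>
9. timeout(0):  <0:coor t2 q>
10. deliver 0→2:  <2:part t1 q>
11. deliver 2→0:  nop
12. deliver 0→1:  <1:part t1 q>
13. propose(0,'p'):  <0:coor t3 q>
14. deliver 0→3:  <3:part t2 q>
15. deliver 3→0:  nop
16. deliver 3→1:  nop
17. crash(2):  <2:✗part t1 q>
18. recover(2):  <2:part t1 q>
19. timeout(0):  <0:coor t4 q>
20. deliver 2→3:  nop
21. deliver 0→1:  <1:part t2 q>
22. deliver 2→0:  nop
23. deliver 1→0:  nop
24. propose(0,'w'):  <0:coor t5 q>

q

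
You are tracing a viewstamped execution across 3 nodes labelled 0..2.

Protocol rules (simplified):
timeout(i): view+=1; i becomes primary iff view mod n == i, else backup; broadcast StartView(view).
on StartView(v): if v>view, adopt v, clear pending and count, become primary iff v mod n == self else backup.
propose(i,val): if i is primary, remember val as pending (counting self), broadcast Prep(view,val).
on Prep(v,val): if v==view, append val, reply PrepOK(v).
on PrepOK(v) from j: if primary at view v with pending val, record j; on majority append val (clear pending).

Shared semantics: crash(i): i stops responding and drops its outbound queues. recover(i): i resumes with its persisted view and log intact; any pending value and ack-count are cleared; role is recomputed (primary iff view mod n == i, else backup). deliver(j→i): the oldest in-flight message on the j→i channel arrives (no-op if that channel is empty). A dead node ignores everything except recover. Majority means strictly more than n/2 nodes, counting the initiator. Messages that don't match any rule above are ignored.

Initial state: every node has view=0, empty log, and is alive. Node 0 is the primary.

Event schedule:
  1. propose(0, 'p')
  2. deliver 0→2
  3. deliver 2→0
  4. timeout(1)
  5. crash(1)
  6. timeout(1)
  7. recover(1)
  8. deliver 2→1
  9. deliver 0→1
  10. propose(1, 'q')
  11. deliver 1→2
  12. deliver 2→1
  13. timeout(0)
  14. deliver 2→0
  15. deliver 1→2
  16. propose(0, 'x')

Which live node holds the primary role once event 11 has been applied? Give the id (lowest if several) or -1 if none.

1. propose(0,'p'):  nop
2. deliver 0→2:  <2:back v0 p>
3. deliver 2→0:  <0:prim v0 p>
4. timeout(1):  <1:prim v1 ->
5. crash(1):  <1:✗prim v1 ->
6. timeout(1):  nop
7. recover(1):  <1:prim v1 ->
8. deliver 2→1:  nop
9. deliver 0→1:  nop
10. propose(1,'q'):  nop
11. deliver 1→2:  nop

0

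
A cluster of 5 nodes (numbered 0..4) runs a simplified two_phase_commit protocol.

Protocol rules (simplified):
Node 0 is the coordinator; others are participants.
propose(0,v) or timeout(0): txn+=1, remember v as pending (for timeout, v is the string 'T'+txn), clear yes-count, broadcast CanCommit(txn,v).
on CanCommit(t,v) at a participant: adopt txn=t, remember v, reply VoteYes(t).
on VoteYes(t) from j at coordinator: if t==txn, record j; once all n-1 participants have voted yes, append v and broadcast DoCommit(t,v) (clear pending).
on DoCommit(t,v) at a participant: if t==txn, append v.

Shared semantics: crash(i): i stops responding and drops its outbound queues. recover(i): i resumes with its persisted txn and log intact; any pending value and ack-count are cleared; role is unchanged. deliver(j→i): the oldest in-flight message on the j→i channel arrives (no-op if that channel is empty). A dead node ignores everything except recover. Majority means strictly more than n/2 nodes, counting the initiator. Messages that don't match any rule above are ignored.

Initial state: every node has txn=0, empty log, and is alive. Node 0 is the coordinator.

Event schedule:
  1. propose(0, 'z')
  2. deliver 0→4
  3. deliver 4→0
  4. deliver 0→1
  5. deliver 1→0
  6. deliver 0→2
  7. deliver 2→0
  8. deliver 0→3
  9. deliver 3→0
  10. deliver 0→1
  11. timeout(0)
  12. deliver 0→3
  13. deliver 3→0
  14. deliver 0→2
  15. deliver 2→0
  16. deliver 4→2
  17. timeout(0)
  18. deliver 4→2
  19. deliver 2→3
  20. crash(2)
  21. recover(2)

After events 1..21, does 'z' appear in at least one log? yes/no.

yes

after 1 — propose(0,'z'): n0:coor/t1/[-]
after 2 — deliver 0→4: n4:part/t1/[-]
after 3 — deliver 4→0: ·
after 4 — deliver 0→1: n1:part/t1/[-]
after 5 — deliver 1→0: ·
after 6 — deliver 0→2: n2:part/t1/[-]
after 7 — deliver 2→0: ·
after 8 — deliver 0→3: n3:part/t1/[-]
after 9 — deliver 3→0: n0:coor/t1/[z]
after 10 — deliver 0→1: n1:part/t1/[z]
after 11 — timeout(0): n0:coor/t2/[z]
after 12 — deliver 0→3: n3:part/t1/[z]
after 13 — deliver 3→0: ·
after 14 — deliver 0→2: n2:part/t1/[z]
after 15 — deliver 2→0: ·
after 16 — deliver 4→2: ·
after 17 — timeout(0): n0:coor/t3/[z]
after 18 — deliver 4→2: ·
after 19 — deliver 2→3: ·
after 20 — crash(2): n2:✗part/t1/[z]
after 21 — recover(2): n2:part/t1/[z]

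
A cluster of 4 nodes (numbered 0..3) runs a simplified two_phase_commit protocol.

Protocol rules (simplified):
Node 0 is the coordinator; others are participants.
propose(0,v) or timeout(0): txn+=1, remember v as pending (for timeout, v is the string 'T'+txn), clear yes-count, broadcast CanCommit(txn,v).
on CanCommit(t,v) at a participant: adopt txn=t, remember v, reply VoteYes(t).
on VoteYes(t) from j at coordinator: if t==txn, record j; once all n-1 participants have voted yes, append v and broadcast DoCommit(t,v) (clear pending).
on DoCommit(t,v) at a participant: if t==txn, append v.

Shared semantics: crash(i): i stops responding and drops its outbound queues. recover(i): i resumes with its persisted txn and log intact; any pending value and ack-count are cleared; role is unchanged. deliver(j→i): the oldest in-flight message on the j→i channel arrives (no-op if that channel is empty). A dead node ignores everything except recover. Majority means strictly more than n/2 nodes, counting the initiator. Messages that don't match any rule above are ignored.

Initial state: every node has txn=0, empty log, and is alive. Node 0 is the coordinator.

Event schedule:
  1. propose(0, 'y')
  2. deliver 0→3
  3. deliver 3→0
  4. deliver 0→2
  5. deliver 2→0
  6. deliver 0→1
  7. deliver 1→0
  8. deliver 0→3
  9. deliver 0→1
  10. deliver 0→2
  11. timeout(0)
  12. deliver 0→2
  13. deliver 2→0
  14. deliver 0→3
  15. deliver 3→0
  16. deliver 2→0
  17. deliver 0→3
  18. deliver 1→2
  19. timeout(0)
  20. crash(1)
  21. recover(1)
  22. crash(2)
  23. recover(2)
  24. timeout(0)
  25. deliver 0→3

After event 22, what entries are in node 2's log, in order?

y

e1 propose(0,'y'): 0[coor,t=1,-]
e2 deliver 0→3: 3[part,t=1,-]
e3 deliver 3→0: ·
e4 deliver 0→2: 2[part,t=1,-]
e5 deliver 2→0: ·
e6 deliver 0→1: 1[part,t=1,-]
e7 deliver 1→0: 0[coor,t=1,y]
e8 deliver 0→3: 3[part,t=1,y]
e9 deliver 0→1: 1[part,t=1,y]
e10 deliver 0→2: 2[part,t=1,y]
e11 timeout(0): 0[coor,t=2,y]
e12 deliver 0→2: 2[part,t=2,y]
e13 deliver 2→0: ·
e14 deliver 0→3: 3[part,t=2,y]
e15 deliver 3→0: ·
e16 deliver 2→0: ·
e17 deliver 0→3: ·
e18 deliver 1→2: ·
e19 timeout(0): 0[coor,t=3,y]
e20 crash(1): 1[✗part,t=1,y]
e21 recover(1): 1[part,t=1,y]
e22 crash(2): 2[✗part,t=2,y]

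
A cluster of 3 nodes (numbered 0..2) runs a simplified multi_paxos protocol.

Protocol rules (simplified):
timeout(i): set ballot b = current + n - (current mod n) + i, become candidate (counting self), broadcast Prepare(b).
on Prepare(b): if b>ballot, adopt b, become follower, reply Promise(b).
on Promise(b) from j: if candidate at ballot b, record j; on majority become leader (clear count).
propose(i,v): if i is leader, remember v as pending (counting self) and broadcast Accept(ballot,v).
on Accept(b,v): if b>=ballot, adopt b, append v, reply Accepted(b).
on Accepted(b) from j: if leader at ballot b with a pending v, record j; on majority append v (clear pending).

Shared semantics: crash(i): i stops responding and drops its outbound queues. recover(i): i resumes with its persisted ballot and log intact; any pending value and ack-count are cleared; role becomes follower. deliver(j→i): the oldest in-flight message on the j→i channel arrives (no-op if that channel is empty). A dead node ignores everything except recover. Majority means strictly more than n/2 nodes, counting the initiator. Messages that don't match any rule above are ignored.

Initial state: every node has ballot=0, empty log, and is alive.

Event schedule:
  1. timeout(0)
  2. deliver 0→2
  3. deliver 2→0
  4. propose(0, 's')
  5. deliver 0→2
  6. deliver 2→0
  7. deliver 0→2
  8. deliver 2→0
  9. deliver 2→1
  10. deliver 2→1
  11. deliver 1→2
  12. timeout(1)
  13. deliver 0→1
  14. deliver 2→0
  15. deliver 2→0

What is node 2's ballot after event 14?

e1 timeout(0): 0[cand,b=3,-]
e2 deliver 0→2: 2[foll,b=3,-]
e3 deliver 2→0: 0[lead,b=3,-]
e4 propose(0,'s'): ·
e5 deliver 0→2: 2[foll,b=3,s]
e6 deliver 2→0: 0[lead,b=3,s]
e7 deliver 0→2: ·
e8 deliver 2→0: ·
e9 deliver 2→1: ·
e10 deliver 2→1: ·
e11 deliver 1→2: ·
e12 timeout(1): 1[cand,b=4,-]
e13 deliver 0→1: ·
e14 deliver 2→0: ·

3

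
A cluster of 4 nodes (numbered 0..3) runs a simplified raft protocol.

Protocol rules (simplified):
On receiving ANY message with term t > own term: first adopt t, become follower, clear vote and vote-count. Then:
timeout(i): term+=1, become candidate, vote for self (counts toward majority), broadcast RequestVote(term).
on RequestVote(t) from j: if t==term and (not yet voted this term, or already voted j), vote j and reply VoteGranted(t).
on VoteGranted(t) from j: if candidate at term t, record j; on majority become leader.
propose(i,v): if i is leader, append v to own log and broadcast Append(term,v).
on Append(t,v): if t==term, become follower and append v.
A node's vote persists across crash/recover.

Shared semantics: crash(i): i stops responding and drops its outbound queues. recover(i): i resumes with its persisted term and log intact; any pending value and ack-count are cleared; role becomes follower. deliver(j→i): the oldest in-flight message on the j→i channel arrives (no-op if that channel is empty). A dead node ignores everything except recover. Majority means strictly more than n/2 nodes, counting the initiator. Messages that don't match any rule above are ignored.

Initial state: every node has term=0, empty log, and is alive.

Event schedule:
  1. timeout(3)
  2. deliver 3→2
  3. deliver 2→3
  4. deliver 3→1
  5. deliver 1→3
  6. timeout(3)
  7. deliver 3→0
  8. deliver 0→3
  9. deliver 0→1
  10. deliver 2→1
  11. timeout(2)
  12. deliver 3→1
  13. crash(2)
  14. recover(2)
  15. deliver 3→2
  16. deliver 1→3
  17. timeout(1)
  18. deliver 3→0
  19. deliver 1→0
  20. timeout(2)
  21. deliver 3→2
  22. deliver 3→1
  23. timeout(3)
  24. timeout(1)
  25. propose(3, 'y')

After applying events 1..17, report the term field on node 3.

2

1. timeout(3):  <3:cand t1 ->
2. deliver 3→2:  <2:foll t1 ->
3. deliver 2→3:  nop
4. deliver 3→1:  <1:foll t1 ->
5. deliver 1→3:  <3:lead t1 ->
6. timeout(3):  <3:cand t2 ->
7. deliver 3→0:  <0:foll t1 ->
8. deliver 0→3:  nop
9. deliver 0→1:  nop
10. deliver 2→1:  nop
11. timeout(2):  <2:cand t2 ->
12. deliver 3→1:  <1:foll t2 ->
13. crash(2):  <2:✗cand t2 ->
14. recover(2):  <2:foll t2 ->
15. deliver 3→2:  nop
16. deliver 1→3:  nop
17. timeout(1):  <1:cand t3 ->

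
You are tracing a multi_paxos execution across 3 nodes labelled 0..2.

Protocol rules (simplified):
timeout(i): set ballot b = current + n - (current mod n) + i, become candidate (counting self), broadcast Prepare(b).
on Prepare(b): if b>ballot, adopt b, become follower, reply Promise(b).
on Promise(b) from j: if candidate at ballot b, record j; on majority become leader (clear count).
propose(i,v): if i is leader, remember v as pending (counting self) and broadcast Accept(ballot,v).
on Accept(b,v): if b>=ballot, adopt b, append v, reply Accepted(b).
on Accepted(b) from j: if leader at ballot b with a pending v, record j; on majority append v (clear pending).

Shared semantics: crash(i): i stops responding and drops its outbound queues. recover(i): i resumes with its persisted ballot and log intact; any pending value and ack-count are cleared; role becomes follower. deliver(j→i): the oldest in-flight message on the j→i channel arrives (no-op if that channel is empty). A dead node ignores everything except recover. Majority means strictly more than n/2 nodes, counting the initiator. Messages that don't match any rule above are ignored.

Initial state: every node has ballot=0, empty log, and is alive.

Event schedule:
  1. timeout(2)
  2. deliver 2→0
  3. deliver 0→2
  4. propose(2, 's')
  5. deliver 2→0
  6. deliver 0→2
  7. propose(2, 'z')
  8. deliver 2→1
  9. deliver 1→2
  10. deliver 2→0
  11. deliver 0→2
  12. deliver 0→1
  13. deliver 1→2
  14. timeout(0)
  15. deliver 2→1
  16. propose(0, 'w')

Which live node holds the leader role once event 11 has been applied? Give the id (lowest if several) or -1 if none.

2

step 1 timeout(2): 2={cand,b=5,log=-}
step 2 deliver 2→0: 0={foll,b=5,log=-}
step 3 deliver 0→2: 2={lead,b=5,log=-}
step 4 propose(2,'s'): —
step 5 deliver 2→0: 0={foll,b=5,log=s}
step 6 deliver 0→2: 2={lead,b=5,log=s}
step 7 propose(2,'z'): —
step 8 deliver 2→1: 1={foll,b=5,log=-}
step 9 deliver 1→2: —
step 10 deliver 2→0: 0={foll,b=5,log=s,z}
step 11 deliver 0→2: 2={lead,b=5,log=s,z}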